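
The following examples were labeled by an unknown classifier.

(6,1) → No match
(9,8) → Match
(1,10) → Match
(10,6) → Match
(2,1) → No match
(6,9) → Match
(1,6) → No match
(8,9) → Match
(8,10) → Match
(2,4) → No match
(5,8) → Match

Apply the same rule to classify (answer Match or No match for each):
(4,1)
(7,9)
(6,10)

No match, Match, Match

A rule that fits every label: sum ≥ 11 — true of each 'Match' example, false of each 'No match' one.
(4,1): 4+1 = 5 — doesn't match, so No match. (7,9): 7+9 = 16 — has this property, so Match. (6,10): 6+10 = 16 — has this property, so Match.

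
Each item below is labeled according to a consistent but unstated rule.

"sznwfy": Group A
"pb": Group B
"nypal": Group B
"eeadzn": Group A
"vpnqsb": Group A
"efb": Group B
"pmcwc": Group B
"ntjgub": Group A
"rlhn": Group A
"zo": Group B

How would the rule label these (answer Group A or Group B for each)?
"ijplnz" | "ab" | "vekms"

The simplest hypothesis consistent with all the labels is: even length AND contains 'n'.

Group A, Group B, Group B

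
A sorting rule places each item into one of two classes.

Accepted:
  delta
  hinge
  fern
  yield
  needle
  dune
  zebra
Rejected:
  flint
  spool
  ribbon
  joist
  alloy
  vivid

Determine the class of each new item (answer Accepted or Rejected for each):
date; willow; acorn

Accepted, Rejected, Rejected

Looking at the examples, the only property every 'Accepted' case has and every 'Rejected' case lacks is: contains 'e'.
Accepted: date, since has 'e'.
Rejected: willow, since no 'e'.
Rejected: acorn, since no 'e'.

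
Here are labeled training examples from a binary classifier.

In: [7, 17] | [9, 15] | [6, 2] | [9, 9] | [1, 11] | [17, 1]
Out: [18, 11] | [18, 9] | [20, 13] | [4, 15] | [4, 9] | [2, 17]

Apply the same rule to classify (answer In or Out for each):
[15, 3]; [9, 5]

In, In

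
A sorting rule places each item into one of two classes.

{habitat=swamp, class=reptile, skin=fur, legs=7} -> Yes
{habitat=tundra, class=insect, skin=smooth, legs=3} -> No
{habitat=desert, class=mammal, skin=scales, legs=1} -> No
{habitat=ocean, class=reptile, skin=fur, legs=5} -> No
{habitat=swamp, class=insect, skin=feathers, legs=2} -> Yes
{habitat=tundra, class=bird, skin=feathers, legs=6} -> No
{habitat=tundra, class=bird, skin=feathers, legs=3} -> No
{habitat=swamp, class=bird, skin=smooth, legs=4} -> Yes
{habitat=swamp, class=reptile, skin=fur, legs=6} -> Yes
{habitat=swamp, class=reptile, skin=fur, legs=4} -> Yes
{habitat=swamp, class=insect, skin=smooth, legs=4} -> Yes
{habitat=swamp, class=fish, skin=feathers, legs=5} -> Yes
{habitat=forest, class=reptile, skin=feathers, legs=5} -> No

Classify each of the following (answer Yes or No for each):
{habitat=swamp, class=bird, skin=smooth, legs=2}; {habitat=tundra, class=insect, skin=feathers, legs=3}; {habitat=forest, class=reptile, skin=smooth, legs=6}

Yes, No, No

The classifier is using: habitat is swamp.
{habitat=swamp, class=bird, skin=smooth, legs=2}: Yes (habitat is swamp).
{habitat=tundra, class=insect, skin=feathers, legs=3}: No (habitat is tundra).
{habitat=forest, class=reptile, skin=smooth, legs=6}: No (habitat is forest).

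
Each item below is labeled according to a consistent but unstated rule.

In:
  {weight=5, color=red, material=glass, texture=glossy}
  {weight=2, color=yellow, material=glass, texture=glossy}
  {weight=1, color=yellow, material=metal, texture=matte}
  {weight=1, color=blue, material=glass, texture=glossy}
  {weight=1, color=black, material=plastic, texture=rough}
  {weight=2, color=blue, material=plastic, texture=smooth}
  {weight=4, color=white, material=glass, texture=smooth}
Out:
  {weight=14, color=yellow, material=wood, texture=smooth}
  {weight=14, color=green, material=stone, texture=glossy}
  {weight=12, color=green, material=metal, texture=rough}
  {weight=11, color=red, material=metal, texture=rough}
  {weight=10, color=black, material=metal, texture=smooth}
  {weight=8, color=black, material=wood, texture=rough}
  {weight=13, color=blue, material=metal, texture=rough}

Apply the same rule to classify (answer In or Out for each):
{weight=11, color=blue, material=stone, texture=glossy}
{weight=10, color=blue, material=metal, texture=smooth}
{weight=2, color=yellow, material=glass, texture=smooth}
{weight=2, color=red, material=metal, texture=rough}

Out, Out, In, In

The common property of the 'In' items is: weight ≤ 5. No 'Out' item has it.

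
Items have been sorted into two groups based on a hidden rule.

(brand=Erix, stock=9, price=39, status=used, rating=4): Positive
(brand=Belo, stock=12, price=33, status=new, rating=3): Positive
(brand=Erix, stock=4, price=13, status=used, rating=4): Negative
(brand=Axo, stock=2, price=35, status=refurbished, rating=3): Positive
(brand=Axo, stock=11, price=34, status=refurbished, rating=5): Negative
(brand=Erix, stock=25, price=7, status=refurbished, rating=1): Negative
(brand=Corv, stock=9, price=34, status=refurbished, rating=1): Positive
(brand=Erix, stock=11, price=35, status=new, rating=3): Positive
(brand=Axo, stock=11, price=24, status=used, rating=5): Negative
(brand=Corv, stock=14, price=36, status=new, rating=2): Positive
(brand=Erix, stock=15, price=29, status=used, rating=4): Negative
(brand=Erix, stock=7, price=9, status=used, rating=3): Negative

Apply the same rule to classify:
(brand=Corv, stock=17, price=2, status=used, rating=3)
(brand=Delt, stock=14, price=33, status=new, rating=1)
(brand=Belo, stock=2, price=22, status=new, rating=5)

The pattern is that an item is 'Positive' exactly when: rating ≤ 4 AND price ≥ 33.

Negative, Positive, Negative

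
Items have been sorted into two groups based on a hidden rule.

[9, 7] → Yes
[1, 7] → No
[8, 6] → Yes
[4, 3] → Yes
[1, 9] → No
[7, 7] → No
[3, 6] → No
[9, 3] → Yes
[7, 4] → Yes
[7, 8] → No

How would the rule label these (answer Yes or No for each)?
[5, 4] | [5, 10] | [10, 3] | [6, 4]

'Yes' ⟺ first > second.
[5, 4] — 5 > 4, hence Yes.
[5, 10] — 5 < 10, hence No.
[10, 3] — 10 > 3, hence Yes.
[6, 4] — 6 > 4, hence Yes.

Yes, No, Yes, Yes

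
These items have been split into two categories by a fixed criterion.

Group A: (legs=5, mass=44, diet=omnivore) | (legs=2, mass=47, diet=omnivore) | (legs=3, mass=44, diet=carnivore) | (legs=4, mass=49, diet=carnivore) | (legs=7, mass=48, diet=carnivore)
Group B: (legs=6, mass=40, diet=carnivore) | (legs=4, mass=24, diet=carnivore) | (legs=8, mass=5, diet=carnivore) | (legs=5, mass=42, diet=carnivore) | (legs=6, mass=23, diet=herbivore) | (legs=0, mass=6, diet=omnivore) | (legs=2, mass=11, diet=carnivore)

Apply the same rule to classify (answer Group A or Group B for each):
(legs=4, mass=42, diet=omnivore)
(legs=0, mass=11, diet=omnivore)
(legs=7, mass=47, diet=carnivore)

The common property of the 'Group A' items is: mass ≥ 44. No 'Group B' item has it.

Group B, Group B, Group A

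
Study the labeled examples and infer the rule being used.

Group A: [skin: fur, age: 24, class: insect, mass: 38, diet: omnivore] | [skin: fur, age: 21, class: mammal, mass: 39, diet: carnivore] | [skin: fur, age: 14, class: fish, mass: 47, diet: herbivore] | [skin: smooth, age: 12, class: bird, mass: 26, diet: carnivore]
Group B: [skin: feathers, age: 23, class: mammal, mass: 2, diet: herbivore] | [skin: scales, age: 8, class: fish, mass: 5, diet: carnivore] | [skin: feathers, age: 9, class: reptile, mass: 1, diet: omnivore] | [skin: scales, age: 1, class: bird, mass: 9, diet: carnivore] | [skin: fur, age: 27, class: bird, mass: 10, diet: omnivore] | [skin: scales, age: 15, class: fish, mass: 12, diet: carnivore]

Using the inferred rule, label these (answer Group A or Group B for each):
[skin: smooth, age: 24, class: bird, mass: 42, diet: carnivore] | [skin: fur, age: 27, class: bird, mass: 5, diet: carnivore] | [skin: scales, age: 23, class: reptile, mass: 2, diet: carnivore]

Group A, Group B, Group B

The rule appears to be: mass ≥ 26.
[skin: smooth, age: 24, class: bird, mass: 42, diet: carnivore]: mass = 42 — fits, so Group A. [skin: fur, age: 27, class: bird, mass: 5, diet: carnivore]: mass = 5 — fails this test, so Group B. [skin: scales, age: 23, class: reptile, mass: 2, diet: carnivore]: mass = 2 — fails this test, so Group B.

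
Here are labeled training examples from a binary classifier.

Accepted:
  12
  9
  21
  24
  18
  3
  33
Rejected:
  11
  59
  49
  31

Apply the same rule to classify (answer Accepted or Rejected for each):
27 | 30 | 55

Comparing the two groups points to one rule — multiple of 3.
27: 27 = 3·9, passes → Accepted. 30: 30 = 3·10, passes → Accepted. 55: 55 = 3·18 + 1, doesn't qualify → Rejected.

Accepted, Accepted, Rejected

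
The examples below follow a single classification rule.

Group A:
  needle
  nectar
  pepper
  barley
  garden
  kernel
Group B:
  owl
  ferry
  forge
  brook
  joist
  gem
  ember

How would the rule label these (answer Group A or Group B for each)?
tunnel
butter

Every 'Group A' example satisfies: even length. None of the 'Group B' examples do.

Group A, Group A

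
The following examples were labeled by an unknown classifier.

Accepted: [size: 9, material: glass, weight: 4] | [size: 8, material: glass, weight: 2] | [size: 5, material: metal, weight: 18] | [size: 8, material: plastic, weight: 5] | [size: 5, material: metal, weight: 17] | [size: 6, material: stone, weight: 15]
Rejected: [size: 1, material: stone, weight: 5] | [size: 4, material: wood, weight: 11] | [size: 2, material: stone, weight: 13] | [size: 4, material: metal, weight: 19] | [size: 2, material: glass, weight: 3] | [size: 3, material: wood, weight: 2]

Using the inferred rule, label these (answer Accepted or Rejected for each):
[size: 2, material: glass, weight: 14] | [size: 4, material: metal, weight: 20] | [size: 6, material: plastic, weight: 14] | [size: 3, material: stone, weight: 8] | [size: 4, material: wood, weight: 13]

Rejected, Rejected, Accepted, Rejected, Rejected

The distinguishing property — size ≥ 5 — holds for all the 'Accepted' cases and none of the 'Rejected' cases.
[size: 2, material: glass, weight: 14] → size = 2 → Rejected.
[size: 4, material: metal, weight: 20] → size = 4 → Rejected.
[size: 6, material: plastic, weight: 14] → size = 6 → Accepted.
[size: 3, material: stone, weight: 8] → size = 3 → Rejected.
[size: 4, material: wood, weight: 13] → size = 4 → Rejected.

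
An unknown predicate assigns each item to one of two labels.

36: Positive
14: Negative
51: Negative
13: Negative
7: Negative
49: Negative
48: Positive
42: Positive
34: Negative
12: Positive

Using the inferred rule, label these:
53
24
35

Negative, Positive, Negative

The simplest hypothesis consistent with all the labels is: multiple of 6.
53: 53 = 6·8 + 5, does not pass → Negative. 24: 24 = 6·4, meets the rule → Positive. 35: 35 = 6·5 + 5, does not pass → Negative.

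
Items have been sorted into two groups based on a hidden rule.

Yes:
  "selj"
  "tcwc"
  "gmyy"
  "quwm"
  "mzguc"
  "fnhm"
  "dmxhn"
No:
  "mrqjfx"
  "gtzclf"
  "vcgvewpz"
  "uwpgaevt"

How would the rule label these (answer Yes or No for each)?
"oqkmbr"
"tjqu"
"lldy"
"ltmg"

The rule appears to be: length ≤ 5.
"oqkmbr": length 6 — fails this test, so No.
"tjqu": length 4 — checks out, so Yes.
"lldy": length 4 — checks out, so Yes.
"ltmg": length 4 — checks out, so Yes.

No, Yes, Yes, Yes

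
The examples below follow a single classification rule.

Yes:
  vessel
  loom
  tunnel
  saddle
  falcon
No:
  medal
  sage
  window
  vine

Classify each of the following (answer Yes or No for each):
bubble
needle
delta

The pattern is that an item is 'Yes' exactly when: even length AND contains 'l'.
bubble: length 6, has 'l', matches → Yes. needle: length 6, has 'l', matches → Yes. delta: length 5, has 'l', does not fit → No.

Yes, Yes, No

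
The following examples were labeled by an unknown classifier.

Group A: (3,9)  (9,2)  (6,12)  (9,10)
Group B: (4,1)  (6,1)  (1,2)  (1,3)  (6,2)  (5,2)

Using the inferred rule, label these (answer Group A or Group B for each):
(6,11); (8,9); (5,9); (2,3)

Group A, Group A, Group A, Group B

Every 'Group A' example satisfies: sum ≥ 11. None of the 'Group B' examples do.
Group A: (6,11), since 6+11 = 17. Group A: (8,9), since 8+9 = 17. Group A: (5,9), since 5+9 = 14. Group B: (2,3), since 2+3 = 5.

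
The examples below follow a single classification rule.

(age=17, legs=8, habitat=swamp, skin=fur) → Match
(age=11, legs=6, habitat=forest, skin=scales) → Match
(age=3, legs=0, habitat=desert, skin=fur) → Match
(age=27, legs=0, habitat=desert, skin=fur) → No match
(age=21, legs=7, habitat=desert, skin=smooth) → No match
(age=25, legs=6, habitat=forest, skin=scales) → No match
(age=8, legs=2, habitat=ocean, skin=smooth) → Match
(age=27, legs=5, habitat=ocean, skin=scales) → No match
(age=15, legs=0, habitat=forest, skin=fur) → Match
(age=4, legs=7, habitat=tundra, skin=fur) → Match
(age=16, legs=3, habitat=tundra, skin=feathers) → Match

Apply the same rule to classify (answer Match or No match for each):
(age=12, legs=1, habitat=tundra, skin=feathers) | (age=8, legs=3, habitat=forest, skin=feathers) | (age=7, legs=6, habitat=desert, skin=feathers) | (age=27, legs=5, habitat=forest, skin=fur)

The distinguishing property — age ≤ 17 — holds for all the 'Match' cases and none of the 'No match' cases.
(age=12, legs=1, habitat=tundra, skin=feathers): Match (age = 12).
(age=8, legs=3, habitat=forest, skin=feathers): Match (age = 8).
(age=7, legs=6, habitat=desert, skin=feathers): Match (age = 7).
(age=27, legs=5, habitat=forest, skin=fur): No match (age = 27).

Match, Match, Match, No match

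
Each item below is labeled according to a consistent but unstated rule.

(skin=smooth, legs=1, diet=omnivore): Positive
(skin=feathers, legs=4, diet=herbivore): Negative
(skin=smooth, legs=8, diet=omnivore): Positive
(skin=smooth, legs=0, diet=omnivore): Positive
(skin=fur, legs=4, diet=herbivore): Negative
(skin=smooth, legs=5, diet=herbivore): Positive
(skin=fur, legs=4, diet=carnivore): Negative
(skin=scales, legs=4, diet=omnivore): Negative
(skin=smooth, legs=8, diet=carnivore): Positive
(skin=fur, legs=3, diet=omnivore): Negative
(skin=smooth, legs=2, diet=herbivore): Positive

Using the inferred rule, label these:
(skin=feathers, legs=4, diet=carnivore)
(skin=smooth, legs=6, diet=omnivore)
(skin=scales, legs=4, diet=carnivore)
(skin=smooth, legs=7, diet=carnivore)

The simplest hypothesis consistent with all the labels is: skin is smooth.
(skin=feathers, legs=4, diet=carnivore) — skin is feathers, hence Negative.
(skin=smooth, legs=6, diet=omnivore) — skin is smooth, hence Positive.
(skin=scales, legs=4, diet=carnivore) — skin is scales, hence Negative.
(skin=smooth, legs=7, diet=carnivore) — skin is smooth, hence Positive.

Negative, Positive, Negative, Positive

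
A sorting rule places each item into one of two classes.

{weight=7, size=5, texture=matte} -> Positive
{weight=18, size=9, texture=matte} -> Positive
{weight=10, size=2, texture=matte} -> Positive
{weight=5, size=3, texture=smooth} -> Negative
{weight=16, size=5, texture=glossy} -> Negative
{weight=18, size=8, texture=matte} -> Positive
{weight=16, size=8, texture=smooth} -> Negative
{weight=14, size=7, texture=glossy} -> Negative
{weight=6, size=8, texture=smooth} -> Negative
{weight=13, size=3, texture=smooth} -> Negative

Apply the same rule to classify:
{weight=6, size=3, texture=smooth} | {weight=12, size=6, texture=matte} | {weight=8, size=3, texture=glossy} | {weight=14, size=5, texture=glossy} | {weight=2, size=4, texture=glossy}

Negative, Positive, Negative, Negative, Negative

Every 'Positive' example satisfies: texture is matte. None of the 'Negative' examples do.
{weight=6, size=3, texture=smooth} → texture is smooth → Negative. {weight=12, size=6, texture=matte} → texture is matte → Positive. {weight=8, size=3, texture=glossy} → texture is glossy → Negative. {weight=14, size=5, texture=glossy} → texture is glossy → Negative. {weight=2, size=4, texture=glossy} → texture is glossy → Negative.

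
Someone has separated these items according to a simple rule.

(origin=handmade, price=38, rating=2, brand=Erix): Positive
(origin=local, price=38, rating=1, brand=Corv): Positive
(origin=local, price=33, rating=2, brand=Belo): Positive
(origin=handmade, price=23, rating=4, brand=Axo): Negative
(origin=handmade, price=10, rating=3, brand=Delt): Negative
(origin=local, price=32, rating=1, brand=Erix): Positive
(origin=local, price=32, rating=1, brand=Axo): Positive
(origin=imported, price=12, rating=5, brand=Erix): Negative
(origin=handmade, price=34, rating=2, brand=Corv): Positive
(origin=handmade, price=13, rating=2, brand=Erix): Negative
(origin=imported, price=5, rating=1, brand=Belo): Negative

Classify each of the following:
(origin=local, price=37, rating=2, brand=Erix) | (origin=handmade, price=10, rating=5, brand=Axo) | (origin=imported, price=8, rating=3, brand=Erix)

Positive, Negative, Negative

Rule: price ≥ 32. This holds for each 'Positive' example and fails for each 'Negative' one.
Positive: (origin=local, price=37, rating=2, brand=Erix), since price = 37. Negative: (origin=handmade, price=10, rating=5, brand=Axo), since price = 10. Negative: (origin=imported, price=8, rating=3, brand=Erix), since price = 8.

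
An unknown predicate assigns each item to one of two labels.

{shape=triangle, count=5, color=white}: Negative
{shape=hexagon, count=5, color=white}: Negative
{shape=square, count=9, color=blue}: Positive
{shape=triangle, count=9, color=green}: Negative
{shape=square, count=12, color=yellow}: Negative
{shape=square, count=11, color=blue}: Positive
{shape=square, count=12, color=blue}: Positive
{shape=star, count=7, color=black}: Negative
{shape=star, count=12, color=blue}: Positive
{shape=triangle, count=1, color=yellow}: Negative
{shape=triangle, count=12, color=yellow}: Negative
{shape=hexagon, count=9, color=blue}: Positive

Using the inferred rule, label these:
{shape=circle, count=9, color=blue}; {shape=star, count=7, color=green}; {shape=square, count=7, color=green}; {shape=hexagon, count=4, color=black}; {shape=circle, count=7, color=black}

Positive, Negative, Negative, Negative, Negative

The pattern is that an item is 'Positive' exactly when: color is blue.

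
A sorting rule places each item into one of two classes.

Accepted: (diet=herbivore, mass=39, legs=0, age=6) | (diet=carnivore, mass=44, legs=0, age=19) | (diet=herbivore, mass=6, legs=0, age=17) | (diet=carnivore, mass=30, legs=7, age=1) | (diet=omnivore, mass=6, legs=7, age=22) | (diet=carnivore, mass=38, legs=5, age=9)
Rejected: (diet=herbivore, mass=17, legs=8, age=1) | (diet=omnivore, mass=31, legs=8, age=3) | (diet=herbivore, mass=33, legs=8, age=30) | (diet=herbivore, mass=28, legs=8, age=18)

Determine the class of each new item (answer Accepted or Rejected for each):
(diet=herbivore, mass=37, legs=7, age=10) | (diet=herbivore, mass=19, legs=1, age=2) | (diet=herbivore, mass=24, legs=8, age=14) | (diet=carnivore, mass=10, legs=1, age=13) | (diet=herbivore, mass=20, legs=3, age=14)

Accepted, Accepted, Rejected, Accepted, Accepted

The distinguishing property — legs ≤ 7 — holds for all the 'Accepted' cases and none of the 'Rejected' cases.
(diet=herbivore, mass=37, legs=7, age=10): legs = 7, fits → Accepted.
(diet=herbivore, mass=19, legs=1, age=2): legs = 1, fits → Accepted.
(diet=herbivore, mass=24, legs=8, age=14): legs = 8, does not pass → Rejected.
(diet=carnivore, mass=10, legs=1, age=13): legs = 1, fits → Accepted.
(diet=herbivore, mass=20, legs=3, age=14): legs = 3, fits → Accepted.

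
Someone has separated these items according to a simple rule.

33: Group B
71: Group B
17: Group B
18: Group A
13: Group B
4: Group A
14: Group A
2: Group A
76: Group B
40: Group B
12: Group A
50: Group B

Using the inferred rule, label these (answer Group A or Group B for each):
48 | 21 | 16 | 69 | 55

The pattern is that an item is 'Group A' exactly when: even AND at most 18.

Group B, Group B, Group A, Group B, Group B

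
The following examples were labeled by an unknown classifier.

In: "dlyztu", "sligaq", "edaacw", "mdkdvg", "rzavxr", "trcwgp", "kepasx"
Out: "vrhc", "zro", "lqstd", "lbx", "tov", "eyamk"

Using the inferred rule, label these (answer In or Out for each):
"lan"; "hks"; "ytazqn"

Out, Out, In

A rule that fits every label: length 6 — true of each 'In' example, false of each 'Out' one.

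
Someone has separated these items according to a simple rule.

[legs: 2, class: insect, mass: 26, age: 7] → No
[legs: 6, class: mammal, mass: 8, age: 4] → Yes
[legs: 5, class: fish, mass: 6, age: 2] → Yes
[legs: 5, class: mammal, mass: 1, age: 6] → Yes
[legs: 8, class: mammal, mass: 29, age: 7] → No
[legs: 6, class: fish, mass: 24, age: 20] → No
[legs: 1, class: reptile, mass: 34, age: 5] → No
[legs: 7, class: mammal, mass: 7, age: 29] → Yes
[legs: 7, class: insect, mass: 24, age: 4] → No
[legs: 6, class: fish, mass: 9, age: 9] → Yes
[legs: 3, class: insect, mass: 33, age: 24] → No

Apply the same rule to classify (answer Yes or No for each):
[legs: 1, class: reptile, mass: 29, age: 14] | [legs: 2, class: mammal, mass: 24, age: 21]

'Yes' ⟺ mass ≤ 9.
[legs: 1, class: reptile, mass: 29, age: 14]: mass = 29, doesn't match → No.
[legs: 2, class: mammal, mass: 24, age: 21]: mass = 24, doesn't match → No.

No, No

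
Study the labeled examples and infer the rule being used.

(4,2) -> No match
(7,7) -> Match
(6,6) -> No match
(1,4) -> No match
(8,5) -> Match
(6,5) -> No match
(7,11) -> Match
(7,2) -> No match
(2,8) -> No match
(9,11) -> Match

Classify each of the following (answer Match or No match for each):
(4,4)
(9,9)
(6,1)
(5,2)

No match, Match, No match, No match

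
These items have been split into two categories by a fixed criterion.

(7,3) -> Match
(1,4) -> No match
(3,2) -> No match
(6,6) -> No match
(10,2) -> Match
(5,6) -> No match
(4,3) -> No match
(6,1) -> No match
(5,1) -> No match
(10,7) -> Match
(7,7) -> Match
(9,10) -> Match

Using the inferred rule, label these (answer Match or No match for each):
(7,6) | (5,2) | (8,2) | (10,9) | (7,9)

Match, No match, Match, Match, Match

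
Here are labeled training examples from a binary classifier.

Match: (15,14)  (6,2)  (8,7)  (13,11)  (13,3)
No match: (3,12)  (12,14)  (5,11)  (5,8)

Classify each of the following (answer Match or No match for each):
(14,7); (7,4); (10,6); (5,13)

The rule appears to be: first > second.
(14,7): Match (14 > 7). (7,4): Match (7 > 4). (10,6): Match (10 > 6). (5,13): No match (5 < 13).

Match, Match, Match, No match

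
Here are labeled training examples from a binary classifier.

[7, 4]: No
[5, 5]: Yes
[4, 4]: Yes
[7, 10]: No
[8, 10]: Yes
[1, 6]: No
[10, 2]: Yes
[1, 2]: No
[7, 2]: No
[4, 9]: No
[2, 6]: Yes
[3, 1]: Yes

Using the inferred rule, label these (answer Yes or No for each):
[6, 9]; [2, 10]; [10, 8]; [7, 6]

No, Yes, Yes, No

The simplest hypothesis consistent with all the labels is: sum is even.
[6, 9] → 6+9 = 15 → No. [2, 10] → 2+10 = 12 → Yes. [10, 8] → 10+8 = 18 → Yes. [7, 6] → 7+6 = 13 → No.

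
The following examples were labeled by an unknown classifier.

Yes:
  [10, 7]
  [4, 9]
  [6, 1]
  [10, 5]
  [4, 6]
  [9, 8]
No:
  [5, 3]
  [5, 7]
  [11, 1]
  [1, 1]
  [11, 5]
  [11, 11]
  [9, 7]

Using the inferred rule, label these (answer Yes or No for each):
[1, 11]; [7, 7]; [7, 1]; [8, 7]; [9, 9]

No, No, No, Yes, No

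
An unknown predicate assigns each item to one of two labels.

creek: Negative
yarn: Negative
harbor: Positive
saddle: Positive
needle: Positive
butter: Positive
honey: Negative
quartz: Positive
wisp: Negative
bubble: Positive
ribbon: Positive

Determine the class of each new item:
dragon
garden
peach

Every 'Positive' example satisfies: length 6. None of the 'Negative' examples do.
dragon: length 6, checks out → Positive.
garden: length 6, checks out → Positive.
peach: length 5, lacks this property → Negative.

Positive, Positive, Negative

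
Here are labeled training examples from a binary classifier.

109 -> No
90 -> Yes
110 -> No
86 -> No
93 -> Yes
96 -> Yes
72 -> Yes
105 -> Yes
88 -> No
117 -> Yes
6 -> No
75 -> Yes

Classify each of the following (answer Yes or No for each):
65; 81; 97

No, Yes, No

Rule: multiple of 3 AND at least 72. This holds for each 'Yes' example and fails for each 'No' one.
65: 65 = 3·21 + 2, 65 < 72 — does not satisfy this, so No. 81: 81 = 3·27, 81 ≥ 72 — passes, so Yes. 97: 97 = 3·32 + 1, 97 ≥ 72 — does not satisfy this, so No.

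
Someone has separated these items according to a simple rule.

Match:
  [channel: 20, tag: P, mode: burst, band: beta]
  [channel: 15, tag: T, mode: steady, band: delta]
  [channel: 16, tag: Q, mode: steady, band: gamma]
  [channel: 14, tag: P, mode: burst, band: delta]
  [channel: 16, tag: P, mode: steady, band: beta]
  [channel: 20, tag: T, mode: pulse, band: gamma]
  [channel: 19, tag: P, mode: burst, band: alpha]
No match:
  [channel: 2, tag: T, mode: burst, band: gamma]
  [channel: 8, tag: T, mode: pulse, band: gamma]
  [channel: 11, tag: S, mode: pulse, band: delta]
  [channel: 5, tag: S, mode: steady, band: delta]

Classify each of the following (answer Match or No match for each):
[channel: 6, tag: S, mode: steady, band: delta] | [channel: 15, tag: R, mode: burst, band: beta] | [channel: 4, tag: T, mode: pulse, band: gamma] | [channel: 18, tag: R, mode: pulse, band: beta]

One predicate separates the groups cleanly: channel ≥ 14.

No match, Match, No match, Match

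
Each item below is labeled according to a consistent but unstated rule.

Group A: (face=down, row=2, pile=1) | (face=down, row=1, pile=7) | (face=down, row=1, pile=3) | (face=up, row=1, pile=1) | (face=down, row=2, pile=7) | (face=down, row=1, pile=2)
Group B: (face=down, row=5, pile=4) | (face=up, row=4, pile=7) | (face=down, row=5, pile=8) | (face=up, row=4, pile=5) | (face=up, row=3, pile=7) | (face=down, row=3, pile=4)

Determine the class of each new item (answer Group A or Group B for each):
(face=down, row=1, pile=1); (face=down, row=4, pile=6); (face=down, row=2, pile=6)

Group A, Group B, Group A

The distinguishing property — row ≤ 2 — holds for all the 'Group A' cases and none of the 'Group B' cases.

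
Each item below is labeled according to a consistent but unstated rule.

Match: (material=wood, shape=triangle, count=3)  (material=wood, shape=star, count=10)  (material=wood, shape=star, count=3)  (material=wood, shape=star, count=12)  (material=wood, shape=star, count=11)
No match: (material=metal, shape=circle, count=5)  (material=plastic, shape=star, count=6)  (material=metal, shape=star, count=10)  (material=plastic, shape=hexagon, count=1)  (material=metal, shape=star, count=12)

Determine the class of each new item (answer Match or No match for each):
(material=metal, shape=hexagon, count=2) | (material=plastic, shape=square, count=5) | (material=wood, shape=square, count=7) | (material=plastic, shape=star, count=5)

No match, No match, Match, No match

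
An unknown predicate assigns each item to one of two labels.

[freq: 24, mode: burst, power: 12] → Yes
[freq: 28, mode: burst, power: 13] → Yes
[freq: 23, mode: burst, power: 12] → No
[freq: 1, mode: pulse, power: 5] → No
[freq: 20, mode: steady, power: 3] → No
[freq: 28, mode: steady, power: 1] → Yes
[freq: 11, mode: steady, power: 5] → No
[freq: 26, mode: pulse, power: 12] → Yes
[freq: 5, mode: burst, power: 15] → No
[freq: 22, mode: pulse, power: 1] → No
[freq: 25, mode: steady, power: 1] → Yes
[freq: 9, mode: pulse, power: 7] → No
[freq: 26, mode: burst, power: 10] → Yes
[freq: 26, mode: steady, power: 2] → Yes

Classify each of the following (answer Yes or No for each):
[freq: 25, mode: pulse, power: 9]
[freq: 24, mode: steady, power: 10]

A rule that fits every label: freq ≥ 24 — true of each 'Yes' example, false of each 'No' one.
[freq: 25, mode: pulse, power: 9]: Yes (freq = 25).
[freq: 24, mode: steady, power: 10]: Yes (freq = 24).

Yes, Yes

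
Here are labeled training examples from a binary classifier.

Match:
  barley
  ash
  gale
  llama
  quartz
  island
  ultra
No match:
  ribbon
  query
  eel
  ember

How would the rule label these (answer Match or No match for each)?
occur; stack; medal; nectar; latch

The classifier is using: contains 'a'.
occur: no 'a' — lacks this property, so No match.
stack: has 'a' — passes, so Match.
medal: has 'a' — passes, so Match.
nectar: has 'a' — passes, so Match.
latch: has 'a' — passes, so Match.

No match, Match, Match, Match, Match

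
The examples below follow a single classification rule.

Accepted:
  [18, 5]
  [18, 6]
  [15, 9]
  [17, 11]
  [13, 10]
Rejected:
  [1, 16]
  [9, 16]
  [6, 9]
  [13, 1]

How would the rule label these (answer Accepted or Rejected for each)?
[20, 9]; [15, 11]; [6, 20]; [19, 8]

The classifier is using: first > second AND sum ≥ 15.
[20, 9]: Accepted (20 > 9, 20+9 = 29). [15, 11]: Accepted (15 > 11, 15+11 = 26). [6, 20]: Rejected (6 < 20, 6+20 = 26). [19, 8]: Accepted (19 > 8, 19+8 = 27).

Accepted, Accepted, Rejected, Accepted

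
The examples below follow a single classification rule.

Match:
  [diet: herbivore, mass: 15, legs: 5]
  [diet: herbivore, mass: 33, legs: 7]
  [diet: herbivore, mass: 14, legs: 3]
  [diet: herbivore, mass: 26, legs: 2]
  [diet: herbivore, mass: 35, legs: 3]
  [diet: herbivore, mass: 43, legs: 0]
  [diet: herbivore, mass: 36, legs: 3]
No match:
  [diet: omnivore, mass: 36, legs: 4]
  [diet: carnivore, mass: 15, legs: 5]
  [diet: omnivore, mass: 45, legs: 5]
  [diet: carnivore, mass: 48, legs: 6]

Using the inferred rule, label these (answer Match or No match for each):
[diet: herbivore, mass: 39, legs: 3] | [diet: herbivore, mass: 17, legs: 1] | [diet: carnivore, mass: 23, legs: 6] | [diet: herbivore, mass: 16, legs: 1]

Every 'Match' example satisfies: diet is herbivore. None of the 'No match' examples do.
[diet: herbivore, mass: 39, legs: 3] — diet is herbivore, hence Match. [diet: herbivore, mass: 17, legs: 1] — diet is herbivore, hence Match. [diet: carnivore, mass: 23, legs: 6] — diet is carnivore, hence No match. [diet: herbivore, mass: 16, legs: 1] — diet is herbivore, hence Match.

Match, Match, No match, Match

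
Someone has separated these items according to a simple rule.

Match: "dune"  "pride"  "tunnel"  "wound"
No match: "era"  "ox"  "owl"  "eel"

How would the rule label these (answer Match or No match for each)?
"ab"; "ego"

No match, No match

Rule: length ≥ 4. This holds for each 'Match' example and fails for each 'No match' one.
"ab" → length 2 → No match. "ego" → length 3 → No match.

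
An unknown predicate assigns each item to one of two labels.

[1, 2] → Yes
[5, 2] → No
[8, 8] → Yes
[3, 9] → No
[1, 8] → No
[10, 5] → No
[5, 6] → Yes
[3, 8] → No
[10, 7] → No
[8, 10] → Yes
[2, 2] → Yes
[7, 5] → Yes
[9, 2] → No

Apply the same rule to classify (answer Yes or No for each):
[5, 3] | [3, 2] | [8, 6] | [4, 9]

Yes, Yes, Yes, No

The simplest hypothesis consistent with all the labels is: |first − second| ≤ 2.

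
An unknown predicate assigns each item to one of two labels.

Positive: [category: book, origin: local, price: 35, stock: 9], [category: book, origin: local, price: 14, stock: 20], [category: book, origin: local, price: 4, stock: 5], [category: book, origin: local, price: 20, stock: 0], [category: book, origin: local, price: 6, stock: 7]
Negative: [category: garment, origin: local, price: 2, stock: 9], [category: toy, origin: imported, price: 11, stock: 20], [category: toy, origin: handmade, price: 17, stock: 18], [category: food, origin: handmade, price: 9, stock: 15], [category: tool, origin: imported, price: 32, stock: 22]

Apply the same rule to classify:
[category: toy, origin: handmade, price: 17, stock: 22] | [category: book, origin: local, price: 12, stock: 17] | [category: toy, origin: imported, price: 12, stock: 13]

The common property of the 'Positive' items is: category is book. No 'Negative' item has it.
[category: toy, origin: handmade, price: 17, stock: 22] — category is toy, hence Negative.
[category: book, origin: local, price: 12, stock: 17] — category is book, hence Positive.
[category: toy, origin: imported, price: 12, stock: 13] — category is toy, hence Negative.

Negative, Positive, Negative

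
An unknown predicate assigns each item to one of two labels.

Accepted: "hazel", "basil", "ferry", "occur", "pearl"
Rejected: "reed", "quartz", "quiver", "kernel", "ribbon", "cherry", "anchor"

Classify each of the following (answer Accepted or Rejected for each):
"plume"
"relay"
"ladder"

The classifier is using: odd length.
"plume" — length 5, hence Accepted.
"relay" — length 5, hence Accepted.
"ladder" — length 6, hence Rejected.

Accepted, Accepted, Rejected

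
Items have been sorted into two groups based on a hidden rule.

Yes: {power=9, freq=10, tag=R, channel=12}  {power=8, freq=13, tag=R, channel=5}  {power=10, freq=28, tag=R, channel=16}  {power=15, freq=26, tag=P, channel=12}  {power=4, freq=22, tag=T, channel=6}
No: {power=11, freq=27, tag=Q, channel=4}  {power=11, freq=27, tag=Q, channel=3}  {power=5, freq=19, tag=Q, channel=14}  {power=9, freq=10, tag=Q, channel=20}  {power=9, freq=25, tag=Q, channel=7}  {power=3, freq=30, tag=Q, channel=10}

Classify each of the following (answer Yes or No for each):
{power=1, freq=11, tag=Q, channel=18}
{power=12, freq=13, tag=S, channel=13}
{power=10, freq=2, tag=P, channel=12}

No, Yes, Yes

The simplest hypothesis consistent with all the labels is: tag is not Q.
{power=1, freq=11, tag=Q, channel=18}: tag is Q, lacks this property → No. {power=12, freq=13, tag=S, channel=13}: tag is S, meets the rule → Yes. {power=10, freq=2, tag=P, channel=12}: tag is P, meets the rule → Yes.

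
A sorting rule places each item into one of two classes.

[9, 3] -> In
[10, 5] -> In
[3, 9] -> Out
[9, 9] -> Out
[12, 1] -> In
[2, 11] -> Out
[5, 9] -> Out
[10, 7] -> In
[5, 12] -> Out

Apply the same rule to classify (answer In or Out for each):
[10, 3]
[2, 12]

All 'In' examples share one property — first > second — and every 'Out' example lacks it.

In, Out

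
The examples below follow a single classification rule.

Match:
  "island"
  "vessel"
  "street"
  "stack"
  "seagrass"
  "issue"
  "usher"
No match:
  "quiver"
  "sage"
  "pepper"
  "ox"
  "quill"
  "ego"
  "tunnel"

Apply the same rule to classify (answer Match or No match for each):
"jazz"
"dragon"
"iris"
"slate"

Rule: length ≥ 5 AND contains 's'. This holds for each 'Match' example and fails for each 'No match' one.
"jazz": No match (length 4, no 's'). "dragon": No match (length 6, no 's'). "iris": No match (length 4, has 's'). "slate": Match (length 5, has 's').

No match, No match, No match, Match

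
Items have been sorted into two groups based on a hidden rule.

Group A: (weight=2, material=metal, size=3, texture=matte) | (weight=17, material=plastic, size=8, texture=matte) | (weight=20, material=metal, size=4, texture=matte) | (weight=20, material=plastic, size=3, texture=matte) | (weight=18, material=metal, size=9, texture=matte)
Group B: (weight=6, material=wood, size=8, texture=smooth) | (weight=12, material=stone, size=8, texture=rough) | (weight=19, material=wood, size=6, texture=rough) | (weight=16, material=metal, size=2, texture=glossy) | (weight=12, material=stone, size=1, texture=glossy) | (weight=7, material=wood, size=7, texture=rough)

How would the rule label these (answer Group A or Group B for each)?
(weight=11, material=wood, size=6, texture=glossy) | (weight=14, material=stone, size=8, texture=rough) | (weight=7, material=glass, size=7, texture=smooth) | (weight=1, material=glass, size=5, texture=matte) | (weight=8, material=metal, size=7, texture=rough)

Group B, Group B, Group B, Group A, Group B

The common property of the 'Group A' items is: texture is matte. No 'Group B' item has it.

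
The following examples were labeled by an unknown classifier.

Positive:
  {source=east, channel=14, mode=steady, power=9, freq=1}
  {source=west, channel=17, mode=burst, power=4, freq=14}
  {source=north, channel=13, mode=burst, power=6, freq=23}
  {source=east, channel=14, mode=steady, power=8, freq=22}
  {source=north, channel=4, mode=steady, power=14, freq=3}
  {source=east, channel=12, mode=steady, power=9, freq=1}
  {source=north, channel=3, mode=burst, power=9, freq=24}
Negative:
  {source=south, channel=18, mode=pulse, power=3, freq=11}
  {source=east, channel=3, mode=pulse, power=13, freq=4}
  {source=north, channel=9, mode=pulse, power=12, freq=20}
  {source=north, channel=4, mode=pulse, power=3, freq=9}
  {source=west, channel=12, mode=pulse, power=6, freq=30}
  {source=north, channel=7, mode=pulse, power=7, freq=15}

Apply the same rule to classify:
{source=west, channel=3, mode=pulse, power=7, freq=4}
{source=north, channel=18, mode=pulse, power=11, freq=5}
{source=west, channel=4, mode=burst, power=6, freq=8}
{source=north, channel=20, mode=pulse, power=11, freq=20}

The common property of the 'Positive' items is: mode is not pulse. No 'Negative' item has it.

Negative, Negative, Positive, Negative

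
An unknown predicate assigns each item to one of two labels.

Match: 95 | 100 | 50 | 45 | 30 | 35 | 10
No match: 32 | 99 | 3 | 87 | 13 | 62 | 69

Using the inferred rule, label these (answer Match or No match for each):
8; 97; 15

Comparing the two groups points to one rule — multiple of 5.
8 → 8 = 5·1 + 3 → No match.
97 → 97 = 5·19 + 2 → No match.
15 → 15 = 5·3 → Match.

No match, No match, Match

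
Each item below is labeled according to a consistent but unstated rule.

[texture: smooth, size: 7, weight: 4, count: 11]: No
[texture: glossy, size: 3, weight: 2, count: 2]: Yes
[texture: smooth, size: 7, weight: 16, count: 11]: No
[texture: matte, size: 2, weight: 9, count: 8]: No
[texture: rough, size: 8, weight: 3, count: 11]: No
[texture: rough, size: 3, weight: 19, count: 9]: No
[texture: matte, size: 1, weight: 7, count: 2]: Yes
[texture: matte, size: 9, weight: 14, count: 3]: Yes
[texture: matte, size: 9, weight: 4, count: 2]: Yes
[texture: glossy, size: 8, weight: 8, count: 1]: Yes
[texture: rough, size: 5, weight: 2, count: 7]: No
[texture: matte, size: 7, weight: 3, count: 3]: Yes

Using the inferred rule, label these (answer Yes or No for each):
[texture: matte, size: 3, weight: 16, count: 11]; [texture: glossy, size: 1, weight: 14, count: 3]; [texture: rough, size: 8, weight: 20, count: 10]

Rule: count ≤ 3. This holds for each 'Yes' example and fails for each 'No' one.
[texture: matte, size: 3, weight: 16, count: 11] — count = 11, hence No. [texture: glossy, size: 1, weight: 14, count: 3] — count = 3, hence Yes. [texture: rough, size: 8, weight: 20, count: 10] — count = 10, hence No.

No, Yes, No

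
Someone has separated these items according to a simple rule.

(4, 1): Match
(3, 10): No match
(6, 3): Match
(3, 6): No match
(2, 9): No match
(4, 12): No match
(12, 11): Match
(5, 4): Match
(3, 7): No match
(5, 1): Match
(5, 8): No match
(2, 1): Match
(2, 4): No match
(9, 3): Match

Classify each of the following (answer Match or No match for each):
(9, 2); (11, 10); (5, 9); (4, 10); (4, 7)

Match, Match, No match, No match, No match

One predicate separates the groups cleanly: first > second.
(9, 2): 9 > 2, passes → Match. (11, 10): 11 > 10, passes → Match. (5, 9): 5 < 9, fails this test → No match. (4, 10): 4 < 10, fails this test → No match. (4, 7): 4 < 7, fails this test → No match.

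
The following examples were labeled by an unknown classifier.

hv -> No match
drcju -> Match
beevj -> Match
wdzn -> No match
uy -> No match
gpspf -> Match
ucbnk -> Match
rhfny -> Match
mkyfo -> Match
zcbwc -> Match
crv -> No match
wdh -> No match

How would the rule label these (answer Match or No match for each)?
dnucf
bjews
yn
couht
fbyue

Match, Match, No match, Match, Match

One predicate separates the groups cleanly: length 5.
dnucf: Match (length 5).
bjews: Match (length 5).
yn: No match (length 2).
couht: Match (length 5).
fbyue: Match (length 5).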